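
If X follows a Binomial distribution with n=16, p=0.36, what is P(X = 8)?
0.102197

We have X ~ Binomial(n=16, p=0.36).

For a Binomial distribution, the PMF gives us the probability of each outcome.

Using the PMF formula:
P(X = 8) = 0.102197

Rounded to 4 decimal places: 0.1022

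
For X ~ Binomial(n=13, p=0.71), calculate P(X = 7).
0.092835

We have X ~ Binomial(n=13, p=0.71).

For a Binomial distribution, the PMF gives us the probability of each outcome.

Using the PMF formula:
P(X = 7) = 0.092835

Rounded to 4 decimal places: 0.0928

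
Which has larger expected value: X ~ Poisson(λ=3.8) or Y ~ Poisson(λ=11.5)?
Y has larger mean (11.5000 > 3.8000)

Compute the expected value for each distribution:

X ~ Poisson(λ=3.8):
E[X] = 3.8000

Y ~ Poisson(λ=11.5):
E[Y] = 11.5000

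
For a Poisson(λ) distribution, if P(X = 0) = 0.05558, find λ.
λ = 2.8899

For a Poisson(λ) distribution, the PMF at 0 is:
P(X = 0) = λ^0 e^(-λ) / 0! = e^(-λ)

Given P(X = 0) = 0.05558:
e^(-λ) = 0.05558
-λ = ln(0.05558)
λ = -ln(0.05558) = 2.8899

Verification: e^(-2.8899) = 0.05558 ✓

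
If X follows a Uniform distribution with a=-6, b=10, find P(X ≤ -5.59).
0.025625

We have X ~ Uniform(a=-6, b=10).

The CDF gives us P(X ≤ k).

Using the CDF:
P(X ≤ -5.59) = 0.025625

This means there's approximately a 2.6% chance that X is at most -5.59.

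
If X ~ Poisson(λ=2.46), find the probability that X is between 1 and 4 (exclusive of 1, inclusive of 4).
0.600853

We have X ~ Poisson(λ=2.46).

To find P(1 < X ≤ 4), we use:
P(1 < X ≤ 4) = P(X ≤ 4) - P(X ≤ 1)
                 = F(4) - F(1)
                 = 0.896458 - 0.295605
                 = 0.600853

So there's approximately a 60.1% chance that X falls in this range.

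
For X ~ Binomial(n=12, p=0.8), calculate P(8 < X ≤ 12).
0.794569

We have X ~ Binomial(n=12, p=0.8).

To find P(8 < X ≤ 12), we use:
P(8 < X ≤ 12) = P(X ≤ 12) - P(X ≤ 8)
                 = F(12) - F(8)
                 = 1.000000 - 0.205431
                 = 0.794569

So there's approximately a 79.5% chance that X falls in this range.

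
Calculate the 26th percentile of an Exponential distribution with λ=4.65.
0.0648

We have X ~ Exponential(λ=4.65).

We want to find x such that P(X ≤ x) = 0.26.

This is the 26th percentile, which means 26% of values fall below this point.

Using the inverse CDF (quantile function):
x = F⁻¹(0.26) = 0.0648

Verification: P(X ≤ 0.0648) = 0.26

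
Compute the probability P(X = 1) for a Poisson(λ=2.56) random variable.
0.197900

We have X ~ Poisson(λ=2.56).

For a Poisson distribution, the PMF gives us the probability of each outcome.

Using the PMF formula:
P(X = 1) = 0.197900

Rounded to 4 decimal places: 0.1979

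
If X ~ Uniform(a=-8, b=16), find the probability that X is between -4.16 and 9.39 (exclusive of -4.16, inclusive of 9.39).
0.564583

We have X ~ Uniform(a=-8, b=16).

To find P(-4.16 < X ≤ 9.39), we use:
P(-4.16 < X ≤ 9.39) = P(X ≤ 9.39) - P(X ≤ -4.16)
                 = F(9.39) - F(-4.16)
                 = 0.724583 - 0.160000
                 = 0.564583

So there's approximately a 56.5% chance that X falls in this range.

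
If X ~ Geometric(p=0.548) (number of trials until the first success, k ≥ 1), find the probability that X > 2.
0.204304

We have X ~ Geometric(p=0.548) (number of trials until the first success, k ≥ 1).

P(X > 2) = 1 - P(X ≤ 2)
                = 1 - F(2)
                = 1 - 0.795696
                = 0.204304

So there's approximately a 20.4% chance that X exceeds 2.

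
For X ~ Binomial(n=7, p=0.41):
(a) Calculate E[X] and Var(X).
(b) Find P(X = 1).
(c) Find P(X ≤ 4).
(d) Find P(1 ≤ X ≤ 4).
(a) E[X] = 2.8700, Var(X) = 1.6933
(b) P(X = 1) = 0.121058
(c) P(X ≤ 4) = 0.893742
(d) P(1 ≤ X ≤ 4) = 0.868856

We have X ~ Binomial(n=7, p=0.41).

(a) Moments:
E[X] = 2.8700
Var(X) = 1.6933
σ = √Var(X) = 1.3013

(b) Point probability using PMF:
P(X = 1) = 0.121058

(c) Cumulative probability using CDF:
P(X ≤ 4) = F(4) = 0.893742

(d) Range probability:
P(1 ≤ X ≤ 4) = P(X ≤ 4) - P(X ≤ 0)
                   = F(4) - F(0)
                   = 0.893742 - 0.024887
                   = 0.868856

This means approximately 86.9% of outcomes fall in the interval [1, 4].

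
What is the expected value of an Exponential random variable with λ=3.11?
0.3215

We have X ~ Exponential(λ=3.11).

For an Exponential distribution with λ=3.11:
E[X] = 0.3215

This is the expected (average) value of X.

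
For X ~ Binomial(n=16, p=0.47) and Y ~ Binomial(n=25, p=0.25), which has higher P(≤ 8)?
Y has higher probability (P(Y ≤ 8) = 0.8506 > P(X ≤ 8) = 0.6889)

Compute P(≤ 8) for each distribution:

X ~ Binomial(n=16, p=0.47):
P(X ≤ 8) = 0.6889

Y ~ Binomial(n=25, p=0.25):
P(Y ≤ 8) = 0.8506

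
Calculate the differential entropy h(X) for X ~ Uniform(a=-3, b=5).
2.0794 nats

We have X ~ Uniform(a=-3, b=5).

The differential entropy measures the uncertainty or information content of the distribution.

For a Uniform distribution with a=-3, b=5:
h(X) = 2.0794 nats

(In bits, this would be 3.0000 bits.)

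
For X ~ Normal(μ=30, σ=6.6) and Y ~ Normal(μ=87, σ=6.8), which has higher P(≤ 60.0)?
X has higher probability (P(X ≤ 60.0) = 1.0000 > P(Y ≤ 60.0) = 0.0000)

Compute P(≤ 60.0) for each distribution:

X ~ Normal(μ=30, σ=6.6):
P(X ≤ 60.0) = 1.0000

Y ~ Normal(μ=87, σ=6.8):
P(Y ≤ 60.0) = 0.0000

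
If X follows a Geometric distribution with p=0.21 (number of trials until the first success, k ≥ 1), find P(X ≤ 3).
0.506961

We have X ~ Geometric(p=0.21) (number of trials until the first success, k ≥ 1).

The CDF gives us P(X ≤ k).

Using the CDF:
P(X ≤ 3) = 0.506961

This means there's approximately a 50.7% chance that X is at most 3.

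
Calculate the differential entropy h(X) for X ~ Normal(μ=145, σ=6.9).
3.3505 nats

We have X ~ Normal(μ=145, σ=6.9).

The differential entropy measures the uncertainty or information content of the distribution.

For a Normal distribution with μ=145, σ=6.9:
h(X) = 3.3505 nats

(In bits, this would be 4.8337 bits.)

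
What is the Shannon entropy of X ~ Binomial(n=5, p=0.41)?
1.5030 nats

We have X ~ Binomial(n=5, p=0.41).

The Shannon entropy measures the uncertainty or information content of the distribution.

For a Binomial distribution with n=5, p=0.41:
H(X) = 1.5030 nats

(In bits, this would be 2.1683 bits.)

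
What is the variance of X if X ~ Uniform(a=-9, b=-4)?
2.0833

We have X ~ Uniform(a=-9, b=-4).

For a Uniform distribution with a=-9, b=-4:
Var(X) = 2.0833

The variance measures the spread of the distribution around the mean.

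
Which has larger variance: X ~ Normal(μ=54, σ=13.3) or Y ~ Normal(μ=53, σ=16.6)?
Y has larger variance (275.5600 > 176.8900)

Compute the variance for each distribution:

X ~ Normal(μ=54, σ=13.3):
Var(X) = 176.8900

Y ~ Normal(μ=53, σ=16.6):
Var(Y) = 275.5600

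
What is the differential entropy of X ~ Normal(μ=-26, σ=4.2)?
2.8540 nats

We have X ~ Normal(μ=-26, σ=4.2).

The differential entropy measures the uncertainty or information content of the distribution.

For a Normal distribution with μ=-26, σ=4.2:
h(X) = 2.8540 nats

(In bits, this would be 4.1175 bits.)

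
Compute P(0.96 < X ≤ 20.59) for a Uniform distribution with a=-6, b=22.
0.701071

We have X ~ Uniform(a=-6, b=22).

To find P(0.96 < X ≤ 20.59), we use:
P(0.96 < X ≤ 20.59) = P(X ≤ 20.59) - P(X ≤ 0.96)
                 = F(20.59) - F(0.96)
                 = 0.949643 - 0.248571
                 = 0.701071

So there's approximately a 70.1% chance that X falls in this range.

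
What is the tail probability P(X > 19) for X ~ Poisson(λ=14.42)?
0.094963

We have X ~ Poisson(λ=14.42).

P(X > 19) = 1 - P(X ≤ 19)
                = 1 - F(19)
                = 1 - 0.905037
                = 0.094963

So there's approximately a 9.5% chance that X exceeds 19.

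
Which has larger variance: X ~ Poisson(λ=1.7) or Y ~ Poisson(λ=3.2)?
Y has larger variance (3.2000 > 1.7000)

Compute the variance for each distribution:

X ~ Poisson(λ=1.7):
Var(X) = 1.7000

Y ~ Poisson(λ=3.2):
Var(Y) = 3.2000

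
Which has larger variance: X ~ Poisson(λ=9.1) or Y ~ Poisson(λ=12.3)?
Y has larger variance (12.3000 > 9.1000)

Compute the variance for each distribution:

X ~ Poisson(λ=9.1):
Var(X) = 9.1000

Y ~ Poisson(λ=12.3):
Var(Y) = 12.3000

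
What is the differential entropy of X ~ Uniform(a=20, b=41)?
3.0445 nats

We have X ~ Uniform(a=20, b=41).

The differential entropy measures the uncertainty or information content of the distribution.

For a Uniform distribution with a=20, b=41:
h(X) = 3.0445 nats

(In bits, this would be 4.3923 bits.)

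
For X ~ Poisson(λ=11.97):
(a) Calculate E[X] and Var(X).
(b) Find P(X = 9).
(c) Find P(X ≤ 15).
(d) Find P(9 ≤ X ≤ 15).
(a) E[X] = 11.9700, Var(X) = 11.9700
(b) P(X = 9) = 0.088020
(c) P(X ≤ 15) = 0.846579
(d) P(9 ≤ X ≤ 15) = 0.689576

We have X ~ Poisson(λ=11.97).

(a) Moments:
E[X] = 11.9700
Var(X) = 11.9700
σ = √Var(X) = 3.4598

(b) Point probability using PMF:
P(X = 9) = 0.088020

(c) Cumulative probability using CDF:
P(X ≤ 15) = F(15) = 0.846579

(d) Range probability:
P(9 ≤ X ≤ 15) = P(X ≤ 15) - P(X ≤ 8)
                   = F(15) - F(8)
                   = 0.846579 - 0.157003
                   = 0.689576

This means approximately 69.0% of outcomes fall in the interval [9, 15].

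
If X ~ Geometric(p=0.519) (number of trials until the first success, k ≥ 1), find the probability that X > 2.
0.231361

We have X ~ Geometric(p=0.519) (number of trials until the first success, k ≥ 1).

P(X > 2) = 1 - P(X ≤ 2)
                = 1 - F(2)
                = 1 - 0.768639
                = 0.231361

So there's approximately a 23.1% chance that X exceeds 2.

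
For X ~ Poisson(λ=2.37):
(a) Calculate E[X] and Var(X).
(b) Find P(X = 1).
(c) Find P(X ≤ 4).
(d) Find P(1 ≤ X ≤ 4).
(a) E[X] = 2.3700, Var(X) = 2.3700
(b) P(X = 1) = 0.221549
(c) P(X ≤ 4) = 0.907856
(d) P(1 ≤ X ≤ 4) = 0.814375

We have X ~ Poisson(λ=2.37).

(a) Moments:
E[X] = 2.3700
Var(X) = 2.3700
σ = √Var(X) = 1.5395

(b) Point probability using PMF:
P(X = 1) = 0.221549

(c) Cumulative probability using CDF:
P(X ≤ 4) = F(4) = 0.907856

(d) Range probability:
P(1 ≤ X ≤ 4) = P(X ≤ 4) - P(X ≤ 0)
                   = F(4) - F(0)
                   = 0.907856 - 0.093481
                   = 0.814375

This means approximately 81.4% of outcomes fall in the interval [1, 4].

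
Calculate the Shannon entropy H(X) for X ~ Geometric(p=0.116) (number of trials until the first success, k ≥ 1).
3.0938 nats

We have X ~ Geometric(p=0.116) (number of trials until the first success, k ≥ 1).

The Shannon entropy measures the uncertainty or information content of the distribution.

For a Geometric distribution with p=0.116 (number of trials until the first success, k ≥ 1):
H(X) = 3.0938 nats

(In bits, this would be 4.4634 bits.)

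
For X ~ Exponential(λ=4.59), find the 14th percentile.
0.0329

We have X ~ Exponential(λ=4.59).

We want to find x such that P(X ≤ x) = 0.14.

This is the 14th percentile, which means 14% of values fall below this point.

Using the inverse CDF (quantile function):
x = F⁻¹(0.14) = 0.0329

Verification: P(X ≤ 0.0329) = 0.14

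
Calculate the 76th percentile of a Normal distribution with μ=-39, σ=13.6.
-29.3943

We have X ~ Normal(μ=-39, σ=13.6).

We want to find x such that P(X ≤ x) = 0.76.

This is the 76th percentile, which means 76% of values fall below this point.

Using the inverse CDF (quantile function):
x = F⁻¹(0.76) = -29.3943

Verification: P(X ≤ -29.3943) = 0.76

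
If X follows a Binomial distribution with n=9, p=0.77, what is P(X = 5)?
0.095441

We have X ~ Binomial(n=9, p=0.77).

For a Binomial distribution, the PMF gives us the probability of each outcome.

Using the PMF formula:
P(X = 5) = 0.095441

Rounded to 4 decimal places: 0.0954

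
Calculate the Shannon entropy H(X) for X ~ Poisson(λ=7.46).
2.4116 nats

We have X ~ Poisson(λ=7.46).

The Shannon entropy measures the uncertainty or information content of the distribution.

For a Poisson distribution with λ=7.46:
H(X) = 2.4116 nats

(In bits, this would be 3.4792 bits.)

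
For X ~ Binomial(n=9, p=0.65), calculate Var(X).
2.0475

We have X ~ Binomial(n=9, p=0.65).

For a Binomial distribution with n=9, p=0.65:
Var(X) = 2.0475

The variance measures the spread of the distribution around the mean.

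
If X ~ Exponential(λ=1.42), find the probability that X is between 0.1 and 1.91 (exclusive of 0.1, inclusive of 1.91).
0.801231

We have X ~ Exponential(λ=1.42).

To find P(0.1 < X ≤ 1.91), we use:
P(0.1 < X ≤ 1.91) = P(X ≤ 1.91) - P(X ≤ 0.1)
                 = F(1.91) - F(0.1)
                 = 0.933609 - 0.132379
                 = 0.801231

So there's approximately a 80.1% chance that X falls in this range.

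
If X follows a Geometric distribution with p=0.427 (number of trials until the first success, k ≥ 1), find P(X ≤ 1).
0.427000

We have X ~ Geometric(p=0.427) (number of trials until the first success, k ≥ 1).

The CDF gives us P(X ≤ k).

Using the CDF:
P(X ≤ 1) = 0.427000

This means there's approximately a 42.7% chance that X is at most 1.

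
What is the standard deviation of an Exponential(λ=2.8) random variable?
0.3571

We have X ~ Exponential(λ=2.8).

For an Exponential distribution with λ=2.8:
σ = √Var(X) = 0.3571

The standard deviation is the square root of the variance.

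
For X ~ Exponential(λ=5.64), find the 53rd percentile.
0.1339

We have X ~ Exponential(λ=5.64).

We want to find x such that P(X ≤ x) = 0.53.

This is the 53rd percentile, which means 53% of values fall below this point.

Using the inverse CDF (quantile function):
x = F⁻¹(0.53) = 0.1339

Verification: P(X ≤ 0.1339) = 0.53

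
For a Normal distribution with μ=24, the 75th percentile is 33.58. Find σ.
σ = 14.2033

For X ~ Normal(μ, σ), the p-th percentile satisfies x = μ + z_p × σ,
where z_p = Φ⁻¹(p) is the standard normal quantile.

Step 1: z_{0.75} = Φ⁻¹(0.75) = 0.6745

Step 2: Solve for σ:
33.58 = 24 + 0.6745 × σ
σ = (33.58 - 24) / 0.6745
σ = 9.58 / 0.6745
σ = 14.2033

Verification: μ + z × σ = 24 + 0.6745 × 14.2033 = 33.58 ✓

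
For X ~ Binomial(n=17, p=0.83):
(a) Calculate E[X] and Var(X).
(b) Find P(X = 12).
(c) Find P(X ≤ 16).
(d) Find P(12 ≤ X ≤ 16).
(a) E[X] = 14.1100, Var(X) = 2.3987
(b) P(X = 12) = 0.093914
(c) P(X ≤ 16) = 0.957896
(d) P(12 ≤ X ≤ 16) = 0.903101

We have X ~ Binomial(n=17, p=0.83).

(a) Moments:
E[X] = 14.1100
Var(X) = 2.3987
σ = √Var(X) = 1.5488

(b) Point probability using PMF:
P(X = 12) = 0.093914

(c) Cumulative probability using CDF:
P(X ≤ 16) = F(16) = 0.957896

(d) Range probability:
P(12 ≤ X ≤ 16) = P(X ≤ 16) - P(X ≤ 11)
                   = F(16) - F(11)
                   = 0.957896 - 0.054794
                   = 0.903101

This means approximately 90.3% of outcomes fall in the interval [12, 16].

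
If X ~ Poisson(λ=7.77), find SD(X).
2.7875

We have X ~ Poisson(λ=7.77).

For a Poisson distribution with λ=7.77:
σ = √Var(X) = 2.7875

The standard deviation is the square root of the variance.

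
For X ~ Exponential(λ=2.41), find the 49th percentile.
0.2794

We have X ~ Exponential(λ=2.41).

We want to find x such that P(X ≤ x) = 0.49.

This is the 49th percentile, which means 49% of values fall below this point.

Using the inverse CDF (quantile function):
x = F⁻¹(0.49) = 0.2794

Verification: P(X ≤ 0.2794) = 0.49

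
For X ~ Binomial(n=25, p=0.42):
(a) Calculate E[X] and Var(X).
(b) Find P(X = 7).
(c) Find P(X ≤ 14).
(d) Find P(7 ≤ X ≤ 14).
(a) E[X] = 10.5000, Var(X) = 6.0900
(b) P(X = 7) = 0.061140
(c) P(X ≤ 14) = 0.946540
(d) P(7 ≤ X ≤ 14) = 0.897031

We have X ~ Binomial(n=25, p=0.42).

(a) Moments:
E[X] = 10.5000
Var(X) = 6.0900
σ = √Var(X) = 2.4678

(b) Point probability using PMF:
P(X = 7) = 0.061140

(c) Cumulative probability using CDF:
P(X ≤ 14) = F(14) = 0.946540

(d) Range probability:
P(7 ≤ X ≤ 14) = P(X ≤ 14) - P(X ≤ 6)
                   = F(14) - F(6)
                   = 0.946540 - 0.049509
                   = 0.897031

This means approximately 89.7% of outcomes fall in the interval [7, 14].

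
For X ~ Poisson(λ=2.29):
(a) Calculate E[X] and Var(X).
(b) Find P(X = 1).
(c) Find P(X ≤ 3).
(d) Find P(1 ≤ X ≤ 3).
(a) E[X] = 2.2900, Var(X) = 2.2900
(b) P(X = 1) = 0.231900
(c) P(X ≤ 3) = 0.801377
(d) P(1 ≤ X ≤ 3) = 0.700111

We have X ~ Poisson(λ=2.29).

(a) Moments:
E[X] = 2.2900
Var(X) = 2.2900
σ = √Var(X) = 1.5133

(b) Point probability using PMF:
P(X = 1) = 0.231900

(c) Cumulative probability using CDF:
P(X ≤ 3) = F(3) = 0.801377

(d) Range probability:
P(1 ≤ X ≤ 3) = P(X ≤ 3) - P(X ≤ 0)
                   = F(3) - F(0)
                   = 0.801377 - 0.101266
                   = 0.700111

This means approximately 70.0% of outcomes fall in the interval [1, 3].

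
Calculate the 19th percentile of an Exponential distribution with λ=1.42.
0.1484

We have X ~ Exponential(λ=1.42).

We want to find x such that P(X ≤ x) = 0.19.

This is the 19th percentile, which means 19% of values fall below this point.

Using the inverse CDF (quantile function):
x = F⁻¹(0.19) = 0.1484

Verification: P(X ≤ 0.1484) = 0.19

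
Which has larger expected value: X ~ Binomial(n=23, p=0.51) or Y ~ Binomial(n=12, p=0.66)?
X has larger mean (11.7300 > 7.9200)

Compute the expected value for each distribution:

X ~ Binomial(n=23, p=0.51):
E[X] = 11.7300

Y ~ Binomial(n=12, p=0.66):
E[Y] = 7.9200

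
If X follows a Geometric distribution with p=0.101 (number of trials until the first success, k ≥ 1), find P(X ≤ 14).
0.774765

We have X ~ Geometric(p=0.101) (number of trials until the first success, k ≥ 1).

The CDF gives us P(X ≤ k).

Using the CDF:
P(X ≤ 14) = 0.774765

This means there's approximately a 77.5% chance that X is at most 14.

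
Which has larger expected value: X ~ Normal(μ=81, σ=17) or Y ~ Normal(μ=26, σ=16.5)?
X has larger mean (81.0000 > 26.0000)

Compute the expected value for each distribution:

X ~ Normal(μ=81, σ=17):
E[X] = 81.0000

Y ~ Normal(μ=26, σ=16.5):
E[Y] = 26.0000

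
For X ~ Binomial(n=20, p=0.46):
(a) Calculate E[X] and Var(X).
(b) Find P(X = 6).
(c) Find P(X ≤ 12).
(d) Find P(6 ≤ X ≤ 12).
(a) E[X] = 9.2000, Var(X) = 4.9680
(b) P(X = 6) = 0.065833
(c) P(X ≤ 12) = 0.930630
(d) P(6 ≤ X ≤ 12) = 0.884552

We have X ~ Binomial(n=20, p=0.46).

(a) Moments:
E[X] = 9.2000
Var(X) = 4.9680
σ = √Var(X) = 2.2289

(b) Point probability using PMF:
P(X = 6) = 0.065833

(c) Cumulative probability using CDF:
P(X ≤ 12) = F(12) = 0.930630

(d) Range probability:
P(6 ≤ X ≤ 12) = P(X ≤ 12) - P(X ≤ 5)
                   = F(12) - F(5)
                   = 0.930630 - 0.046079
                   = 0.884552

This means approximately 88.5% of outcomes fall in the interval [6, 12].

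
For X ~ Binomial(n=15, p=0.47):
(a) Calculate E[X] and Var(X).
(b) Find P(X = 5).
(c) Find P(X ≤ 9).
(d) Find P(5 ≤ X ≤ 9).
(a) E[X] = 7.0500, Var(X) = 3.7365
(b) P(X = 5) = 0.120449
(c) P(X ≤ 9) = 0.897620
(d) P(5 ≤ X ≤ 9) = 0.805589

We have X ~ Binomial(n=15, p=0.47).

(a) Moments:
E[X] = 7.0500
Var(X) = 3.7365
σ = √Var(X) = 1.9330

(b) Point probability using PMF:
P(X = 5) = 0.120449

(c) Cumulative probability using CDF:
P(X ≤ 9) = F(9) = 0.897620

(d) Range probability:
P(5 ≤ X ≤ 9) = P(X ≤ 9) - P(X ≤ 4)
                   = F(9) - F(4)
                   = 0.897620 - 0.092031
                   = 0.805589

This means approximately 80.6% of outcomes fall in the interval [5, 9].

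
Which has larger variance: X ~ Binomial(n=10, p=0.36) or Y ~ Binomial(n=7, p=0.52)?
X has larger variance (2.3040 > 1.7472)

Compute the variance for each distribution:

X ~ Binomial(n=10, p=0.36):
Var(X) = 2.3040

Y ~ Binomial(n=7, p=0.52):
Var(Y) = 1.7472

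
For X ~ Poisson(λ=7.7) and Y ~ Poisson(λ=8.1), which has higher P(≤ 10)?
X has higher probability (P(X ≤ 10) = 0.8445 > P(Y ≤ 10) = 0.8058)

Compute P(≤ 10) for each distribution:

X ~ Poisson(λ=7.7):
P(X ≤ 10) = 0.8445

Y ~ Poisson(λ=8.1):
P(Y ≤ 10) = 0.8058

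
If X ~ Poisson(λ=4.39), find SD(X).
2.0952

We have X ~ Poisson(λ=4.39).

For a Poisson distribution with λ=4.39:
σ = √Var(X) = 2.0952

The standard deviation is the square root of the variance.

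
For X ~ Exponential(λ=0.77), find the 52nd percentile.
0.9532

We have X ~ Exponential(λ=0.77).

We want to find x such that P(X ≤ x) = 0.52.

This is the 52nd percentile, which means 52% of values fall below this point.

Using the inverse CDF (quantile function):
x = F⁻¹(0.52) = 0.9532

Verification: P(X ≤ 0.9532) = 0.52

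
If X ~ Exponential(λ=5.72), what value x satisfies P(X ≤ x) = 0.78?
0.2647

We have X ~ Exponential(λ=5.72).

We want to find x such that P(X ≤ x) = 0.78.

This is the 78th percentile, which means 78% of values fall below this point.

Using the inverse CDF (quantile function):
x = F⁻¹(0.78) = 0.2647

Verification: P(X ≤ 0.2647) = 0.78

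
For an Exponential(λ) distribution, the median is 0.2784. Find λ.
λ = 2.4898

For X ~ Exponential(λ), the CDF is F(x) = 1 - e^(-λx).
The median m satisfies F(m) = 0.5:
1 - e^(-λm) = 0.5
e^(-λm) = 0.5
λm = ln(2)
m = ln(2) / λ

Given m = 0.2784:
λ = ln(2) / 0.2784 = 0.693147 / 0.2784 = 2.4898

Verification: ln(2) / 2.4898 = 0.2784 ✓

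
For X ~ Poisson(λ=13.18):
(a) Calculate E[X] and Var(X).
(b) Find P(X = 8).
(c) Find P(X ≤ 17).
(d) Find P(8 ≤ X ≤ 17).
(a) E[X] = 13.1800, Var(X) = 13.1800
(b) P(X = 8) = 0.042638
(c) P(X ≤ 17) = 0.880296
(d) P(8 ≤ X ≤ 17) = 0.831128

We have X ~ Poisson(λ=13.18).

(a) Moments:
E[X] = 13.1800
Var(X) = 13.1800
σ = √Var(X) = 3.6304

(b) Point probability using PMF:
P(X = 8) = 0.042638

(c) Cumulative probability using CDF:
P(X ≤ 17) = F(17) = 0.880296

(d) Range probability:
P(8 ≤ X ≤ 17) = P(X ≤ 17) - P(X ≤ 7)
                   = F(17) - F(7)
                   = 0.880296 - 0.049169
                   = 0.831128

This means approximately 83.1% of outcomes fall in the interval [8, 17].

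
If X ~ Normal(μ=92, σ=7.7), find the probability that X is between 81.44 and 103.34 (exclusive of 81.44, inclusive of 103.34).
0.844467

We have X ~ Normal(μ=92, σ=7.7).

To find P(81.44 < X ≤ 103.34), we use:
P(81.44 < X ≤ 103.34) = P(X ≤ 103.34) - P(X ≤ 81.44)
                 = F(103.34) - F(81.44)
                 = 0.929588 - 0.085121
                 = 0.844467

So there's approximately a 84.4% chance that X falls in this range.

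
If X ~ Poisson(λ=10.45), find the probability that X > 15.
0.066169

We have X ~ Poisson(λ=10.45).

P(X > 15) = 1 - P(X ≤ 15)
                = 1 - F(15)
                = 1 - 0.933831
                = 0.066169

So there's approximately a 6.6% chance that X exceeds 15.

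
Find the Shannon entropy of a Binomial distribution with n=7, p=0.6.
1.6720 nats

We have X ~ Binomial(n=7, p=0.6).

The Shannon entropy measures the uncertainty or information content of the distribution.

For a Binomial distribution with n=7, p=0.6:
H(X) = 1.6720 nats

(In bits, this would be 2.4122 bits.)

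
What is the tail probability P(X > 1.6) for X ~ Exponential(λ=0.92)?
0.229466

We have X ~ Exponential(λ=0.92).

P(X > 1.6) = 1 - P(X ≤ 1.6)
                = 1 - F(1.6)
                = 1 - 0.770534
                = 0.229466

So there's approximately a 22.9% chance that X exceeds 1.6.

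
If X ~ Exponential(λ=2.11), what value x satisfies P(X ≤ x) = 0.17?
0.0883

We have X ~ Exponential(λ=2.11).

We want to find x such that P(X ≤ x) = 0.17.

This is the 17th percentile, which means 17% of values fall below this point.

Using the inverse CDF (quantile function):
x = F⁻¹(0.17) = 0.0883

Verification: P(X ≤ 0.0883) = 0.17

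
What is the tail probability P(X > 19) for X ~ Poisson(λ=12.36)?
0.027725

We have X ~ Poisson(λ=12.36).

P(X > 19) = 1 - P(X ≤ 19)
                = 1 - F(19)
                = 1 - 0.972275
                = 0.027725

So there's approximately a 2.8% chance that X exceeds 19.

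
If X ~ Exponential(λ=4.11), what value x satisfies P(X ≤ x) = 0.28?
0.0799

We have X ~ Exponential(λ=4.11).

We want to find x such that P(X ≤ x) = 0.28.

This is the 28th percentile, which means 28% of values fall below this point.

Using the inverse CDF (quantile function):
x = F⁻¹(0.28) = 0.0799

Verification: P(X ≤ 0.0799) = 0.28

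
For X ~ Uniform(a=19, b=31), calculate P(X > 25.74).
0.438333

We have X ~ Uniform(a=19, b=31).

P(X > 25.74) = 1 - P(X ≤ 25.74)
                = 1 - F(25.74)
                = 1 - 0.561667
                = 0.438333

So there's approximately a 43.8% chance that X exceeds 25.74.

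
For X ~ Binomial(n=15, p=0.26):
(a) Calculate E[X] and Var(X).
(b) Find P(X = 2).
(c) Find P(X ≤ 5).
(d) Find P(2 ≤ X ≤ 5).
(a) E[X] = 3.9000, Var(X) = 2.8860
(b) P(X = 2) = 0.141628
(c) P(X ≤ 5) = 0.828745
(d) P(2 ≤ X ≤ 5) = 0.760233

We have X ~ Binomial(n=15, p=0.26).

(a) Moments:
E[X] = 3.9000
Var(X) = 2.8860
σ = √Var(X) = 1.6988

(b) Point probability using PMF:
P(X = 2) = 0.141628

(c) Cumulative probability using CDF:
P(X ≤ 5) = F(5) = 0.828745

(d) Range probability:
P(2 ≤ X ≤ 5) = P(X ≤ 5) - P(X ≤ 1)
                   = F(5) - F(1)
                   = 0.828745 - 0.068511
                   = 0.760233

This means approximately 76.0% of outcomes fall in the interval [2, 5].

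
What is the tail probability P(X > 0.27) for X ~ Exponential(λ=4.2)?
0.321744

We have X ~ Exponential(λ=4.2).

P(X > 0.27) = 1 - P(X ≤ 0.27)
                = 1 - F(0.27)
                = 1 - 0.678256
                = 0.321744

So there's approximately a 32.2% chance that X exceeds 0.27.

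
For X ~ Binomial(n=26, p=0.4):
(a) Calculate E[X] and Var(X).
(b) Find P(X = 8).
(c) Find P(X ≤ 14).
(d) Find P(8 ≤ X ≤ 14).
(a) E[X] = 10.4000, Var(X) = 6.2400
(b) P(X = 8) = 0.103982
(c) P(X ≤ 14) = 0.948245
(d) P(8 ≤ X ≤ 14) = 0.826688

We have X ~ Binomial(n=26, p=0.4).

(a) Moments:
E[X] = 10.4000
Var(X) = 6.2400
σ = √Var(X) = 2.4980

(b) Point probability using PMF:
P(X = 8) = 0.103982

(c) Cumulative probability using CDF:
P(X ≤ 14) = F(14) = 0.948245

(d) Range probability:
P(8 ≤ X ≤ 14) = P(X ≤ 14) - P(X ≤ 7)
                   = F(14) - F(7)
                   = 0.948245 - 0.121557
                   = 0.826688

This means approximately 82.7% of outcomes fall in the interval [8, 14].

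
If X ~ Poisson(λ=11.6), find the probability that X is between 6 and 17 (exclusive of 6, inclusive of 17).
0.894019

We have X ~ Poisson(λ=11.6).

To find P(6 < X ≤ 17), we use:
P(6 < X ≤ 17) = P(X ≤ 17) - P(X ≤ 6)
                 = F(17) - F(6)
                 = 0.951111 - 0.057092
                 = 0.894019

So there's approximately a 89.4% chance that X falls in this range.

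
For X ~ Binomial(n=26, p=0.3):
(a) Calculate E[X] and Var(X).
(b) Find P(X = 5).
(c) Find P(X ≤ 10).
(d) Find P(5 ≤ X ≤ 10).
(a) E[X] = 7.8000, Var(X) = 5.4600
(b) P(X = 5) = 0.089281
(c) P(X ≤ 10) = 0.874709
(d) P(5 ≤ X ≤ 10) = 0.801407

We have X ~ Binomial(n=26, p=0.3).

(a) Moments:
E[X] = 7.8000
Var(X) = 5.4600
σ = √Var(X) = 2.3367

(b) Point probability using PMF:
P(X = 5) = 0.089281

(c) Cumulative probability using CDF:
P(X ≤ 10) = F(10) = 0.874709

(d) Range probability:
P(5 ≤ X ≤ 10) = P(X ≤ 10) - P(X ≤ 4)
                   = F(10) - F(4)
                   = 0.874709 - 0.073302
                   = 0.801407

This means approximately 80.1% of outcomes fall in the interval [5, 10].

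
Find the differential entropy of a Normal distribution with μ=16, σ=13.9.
4.0508 nats

We have X ~ Normal(μ=16, σ=13.9).

The differential entropy measures the uncertainty or information content of the distribution.

For a Normal distribution with μ=16, σ=13.9:
h(X) = 4.0508 nats

(In bits, this would be 5.8441 bits.)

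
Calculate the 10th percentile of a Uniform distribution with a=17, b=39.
19.2000

We have X ~ Uniform(a=17, b=39).

We want to find x such that P(X ≤ x) = 0.1.

This is the 10th percentile, which means 10% of values fall below this point.

Using the inverse CDF (quantile function):
x = F⁻¹(0.1) = 19.2000

Verification: P(X ≤ 19.2000) = 0.1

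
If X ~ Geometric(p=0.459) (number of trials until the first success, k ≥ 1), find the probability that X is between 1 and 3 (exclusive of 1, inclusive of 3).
0.382660

We have X ~ Geometric(p=0.459) (number of trials until the first success, k ≥ 1).

To find P(1 < X ≤ 3), we use:
P(1 < X ≤ 3) = P(X ≤ 3) - P(X ≤ 1)
                 = F(3) - F(1)
                 = 0.841660 - 0.459000
                 = 0.382660

So there's approximately a 38.3% chance that X falls in this range.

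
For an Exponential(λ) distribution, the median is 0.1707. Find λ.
λ = 4.0606

For X ~ Exponential(λ), the CDF is F(x) = 1 - e^(-λx).
The median m satisfies F(m) = 0.5:
1 - e^(-λm) = 0.5
e^(-λm) = 0.5
λm = ln(2)
m = ln(2) / λ

Given m = 0.1707:
λ = ln(2) / 0.1707 = 0.693147 / 0.1707 = 4.0606

Verification: ln(2) / 4.0606 = 0.1707 ✓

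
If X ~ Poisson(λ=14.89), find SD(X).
3.8588

We have X ~ Poisson(λ=14.89).

For a Poisson distribution with λ=14.89:
σ = √Var(X) = 3.8588

The standard deviation is the square root of the variance.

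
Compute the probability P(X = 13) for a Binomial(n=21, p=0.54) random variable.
0.135433

We have X ~ Binomial(n=21, p=0.54).

For a Binomial distribution, the PMF gives us the probability of each outcome.

Using the PMF formula:
P(X = 13) = 0.135433

Rounded to 4 decimal places: 0.1354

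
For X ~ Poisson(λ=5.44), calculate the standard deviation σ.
2.3324

We have X ~ Poisson(λ=5.44).

For a Poisson distribution with λ=5.44:
σ = √Var(X) = 2.3324

The standard deviation is the square root of the variance.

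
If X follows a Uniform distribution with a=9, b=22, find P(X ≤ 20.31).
0.870000

We have X ~ Uniform(a=9, b=22).

The CDF gives us P(X ≤ k).

Using the CDF:
P(X ≤ 20.31) = 0.870000

This means there's approximately a 87.0% chance that X is at most 20.31.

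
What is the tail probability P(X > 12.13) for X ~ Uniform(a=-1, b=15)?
0.179375

We have X ~ Uniform(a=-1, b=15).

P(X > 12.13) = 1 - P(X ≤ 12.13)
                = 1 - F(12.13)
                = 1 - 0.820625
                = 0.179375

So there's approximately a 17.9% chance that X exceeds 12.13.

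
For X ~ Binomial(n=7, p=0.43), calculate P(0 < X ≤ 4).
0.852208

We have X ~ Binomial(n=7, p=0.43).

To find P(0 < X ≤ 4), we use:
P(0 < X ≤ 4) = P(X ≤ 4) - P(X ≤ 0)
                 = F(4) - F(0)
                 = 0.871757 - 0.019549
                 = 0.852208

So there's approximately a 85.2% chance that X falls in this range.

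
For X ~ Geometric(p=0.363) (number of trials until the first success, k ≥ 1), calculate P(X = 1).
0.363000

We have X ~ Geometric(p=0.363) (number of trials until the first success, k ≥ 1).

For a Geometric distribution, the PMF gives us the probability of each outcome.

Using the PMF formula:
P(X = 1) = 0.363000

Rounded to 4 decimal places: 0.3630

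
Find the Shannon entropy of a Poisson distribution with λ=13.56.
2.7161 nats

We have X ~ Poisson(λ=13.56).

The Shannon entropy measures the uncertainty or information content of the distribution.

For a Poisson distribution with λ=13.56:
H(X) = 2.7161 nats

(In bits, this would be 3.9185 bits.)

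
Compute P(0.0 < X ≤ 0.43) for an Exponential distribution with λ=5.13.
0.889849

We have X ~ Exponential(λ=5.13).

To find P(0.0 < X ≤ 0.43), we use:
P(0.0 < X ≤ 0.43) = P(X ≤ 0.43) - P(X ≤ 0.0)
                 = F(0.43) - F(0.0)
                 = 0.889849 - 0.000000
                 = 0.889849

So there's approximately a 89.0% chance that X falls in this range.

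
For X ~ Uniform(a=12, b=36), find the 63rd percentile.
27.1200

We have X ~ Uniform(a=12, b=36).

We want to find x such that P(X ≤ x) = 0.63.

This is the 63rd percentile, which means 63% of values fall below this point.

Using the inverse CDF (quantile function):
x = F⁻¹(0.63) = 27.1200

Verification: P(X ≤ 27.1200) = 0.63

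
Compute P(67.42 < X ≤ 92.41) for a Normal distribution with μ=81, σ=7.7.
0.891909

We have X ~ Normal(μ=81, σ=7.7).

To find P(67.42 < X ≤ 92.41), we use:
P(67.42 < X ≤ 92.41) = P(X ≤ 92.41) - P(X ≤ 67.42)
                 = F(92.41) - F(67.42)
                 = 0.930806 - 0.038897
                 = 0.891909

So there's approximately a 89.2% chance that X falls in this range.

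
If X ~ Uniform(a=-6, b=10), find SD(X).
4.6188

We have X ~ Uniform(a=-6, b=10).

For a Uniform distribution with a=-6, b=10:
σ = √Var(X) = 4.6188

The standard deviation is the square root of the variance.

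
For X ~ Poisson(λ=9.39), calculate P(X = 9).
0.130678

We have X ~ Poisson(λ=9.39).

For a Poisson distribution, the PMF gives us the probability of each outcome.

Using the PMF formula:
P(X = 9) = 0.130678

Rounded to 4 decimal places: 0.1307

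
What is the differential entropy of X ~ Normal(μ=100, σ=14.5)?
4.0931 nats

We have X ~ Normal(μ=100, σ=14.5).

The differential entropy measures the uncertainty or information content of the distribution.

For a Normal distribution with μ=100, σ=14.5:
h(X) = 4.0931 nats

(In bits, this would be 5.9051 bits.)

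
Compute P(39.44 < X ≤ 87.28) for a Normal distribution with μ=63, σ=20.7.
0.752065

We have X ~ Normal(μ=63, σ=20.7).

To find P(39.44 < X ≤ 87.28), we use:
P(39.44 < X ≤ 87.28) = P(X ≤ 87.28) - P(X ≤ 39.44)
                 = F(87.28) - F(39.44)
                 = 0.879591 - 0.127526
                 = 0.752065

So there's approximately a 75.2% chance that X falls in this range.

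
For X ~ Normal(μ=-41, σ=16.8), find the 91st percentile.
-18.4753

We have X ~ Normal(μ=-41, σ=16.8).

We want to find x such that P(X ≤ x) = 0.91.

This is the 91st percentile, which means 91% of values fall below this point.

Using the inverse CDF (quantile function):
x = F⁻¹(0.91) = -18.4753

Verification: P(X ≤ -18.4753) = 0.91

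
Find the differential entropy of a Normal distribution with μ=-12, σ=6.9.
3.3505 nats

We have X ~ Normal(μ=-12, σ=6.9).

The differential entropy measures the uncertainty or information content of the distribution.

For a Normal distribution with μ=-12, σ=6.9:
h(X) = 3.3505 nats

(In bits, this would be 4.8337 bits.)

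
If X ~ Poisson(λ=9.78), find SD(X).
3.1273

We have X ~ Poisson(λ=9.78).

For a Poisson distribution with λ=9.78:
σ = √Var(X) = 3.1273

The standard deviation is the square root of the variance.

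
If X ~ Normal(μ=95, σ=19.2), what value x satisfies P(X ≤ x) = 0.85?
114.8995

We have X ~ Normal(μ=95, σ=19.2).

We want to find x such that P(X ≤ x) = 0.85.

This is the 85th percentile, which means 85% of values fall below this point.

Using the inverse CDF (quantile function):
x = F⁻¹(0.85) = 114.8995

Verification: P(X ≤ 114.8995) = 0.85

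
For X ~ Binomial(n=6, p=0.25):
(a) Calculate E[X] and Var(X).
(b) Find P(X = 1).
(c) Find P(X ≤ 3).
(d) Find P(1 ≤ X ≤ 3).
(a) E[X] = 1.5000, Var(X) = 1.1250
(b) P(X = 1) = 0.355957
(c) P(X ≤ 3) = 0.962402
(d) P(1 ≤ X ≤ 3) = 0.784424

We have X ~ Binomial(n=6, p=0.25).

(a) Moments:
E[X] = 1.5000
Var(X) = 1.1250
σ = √Var(X) = 1.0607

(b) Point probability using PMF:
P(X = 1) = 0.355957

(c) Cumulative probability using CDF:
P(X ≤ 3) = F(3) = 0.962402

(d) Range probability:
P(1 ≤ X ≤ 3) = P(X ≤ 3) - P(X ≤ 0)
                   = F(3) - F(0)
                   = 0.962402 - 0.177979
                   = 0.784424

This means approximately 78.4% of outcomes fall in the interval [1, 3].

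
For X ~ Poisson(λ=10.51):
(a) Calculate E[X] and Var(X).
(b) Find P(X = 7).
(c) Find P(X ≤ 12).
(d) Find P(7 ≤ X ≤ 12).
(a) E[X] = 10.5100, Var(X) = 10.5100
(b) P(X = 7) = 0.076622
(c) P(X ≤ 12) = 0.740931
(d) P(7 ≤ X ≤ 12) = 0.639810

We have X ~ Poisson(λ=10.51).

(a) Moments:
E[X] = 10.5100
Var(X) = 10.5100
σ = √Var(X) = 3.2419

(b) Point probability using PMF:
P(X = 7) = 0.076622

(c) Cumulative probability using CDF:
P(X ≤ 12) = F(12) = 0.740931

(d) Range probability:
P(7 ≤ X ≤ 12) = P(X ≤ 12) - P(X ≤ 6)
                   = F(12) - F(6)
                   = 0.740931 - 0.101121
                   = 0.639810

This means approximately 64.0% of outcomes fall in the interval [7, 12].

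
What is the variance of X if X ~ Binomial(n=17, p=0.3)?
3.5700

We have X ~ Binomial(n=17, p=0.3).

For a Binomial distribution with n=17, p=0.3:
Var(X) = 3.5700

The variance measures the spread of the distribution around the mean.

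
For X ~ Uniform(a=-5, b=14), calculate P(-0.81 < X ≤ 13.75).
0.766316

We have X ~ Uniform(a=-5, b=14).

To find P(-0.81 < X ≤ 13.75), we use:
P(-0.81 < X ≤ 13.75) = P(X ≤ 13.75) - P(X ≤ -0.81)
                 = F(13.75) - F(-0.81)
                 = 0.986842 - 0.220526
                 = 0.766316

So there's approximately a 76.6% chance that X falls in this range.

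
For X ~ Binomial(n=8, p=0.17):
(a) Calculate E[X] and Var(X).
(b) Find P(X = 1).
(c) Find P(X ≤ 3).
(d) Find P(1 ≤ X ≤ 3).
(a) E[X] = 1.3600, Var(X) = 1.1288
(b) P(X = 1) = 0.369050
(c) P(X ≤ 3) = 0.967214
(d) P(1 ≤ X ≤ 3) = 0.741984

We have X ~ Binomial(n=8, p=0.17).

(a) Moments:
E[X] = 1.3600
Var(X) = 1.1288
σ = √Var(X) = 1.0624

(b) Point probability using PMF:
P(X = 1) = 0.369050

(c) Cumulative probability using CDF:
P(X ≤ 3) = F(3) = 0.967214

(d) Range probability:
P(1 ≤ X ≤ 3) = P(X ≤ 3) - P(X ≤ 0)
                   = F(3) - F(0)
                   = 0.967214 - 0.225229
                   = 0.741984

This means approximately 74.2% of outcomes fall in the interval [1, 3].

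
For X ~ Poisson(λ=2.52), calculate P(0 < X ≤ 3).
0.672833

We have X ~ Poisson(λ=2.52).

To find P(0 < X ≤ 3), we use:
P(0 < X ≤ 3) = P(X ≤ 3) - P(X ≤ 0)
                 = F(3) - F(0)
                 = 0.753292 - 0.080460
                 = 0.672833

So there's approximately a 67.3% chance that X falls in this range.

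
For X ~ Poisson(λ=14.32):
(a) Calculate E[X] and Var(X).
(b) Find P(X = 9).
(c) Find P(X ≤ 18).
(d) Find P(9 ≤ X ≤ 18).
(a) E[X] = 14.3200, Var(X) = 14.3200
(b) P(X = 9) = 0.042133
(c) P(X ≤ 18) = 0.864094
(d) P(9 ≤ X ≤ 18) = 0.811134

We have X ~ Poisson(λ=14.32).

(a) Moments:
E[X] = 14.3200
Var(X) = 14.3200
σ = √Var(X) = 3.7842

(b) Point probability using PMF:
P(X = 9) = 0.042133

(c) Cumulative probability using CDF:
P(X ≤ 18) = F(18) = 0.864094

(d) Range probability:
P(9 ≤ X ≤ 18) = P(X ≤ 18) - P(X ≤ 8)
                   = F(18) - F(8)
                   = 0.864094 - 0.052960
                   = 0.811134

This means approximately 81.1% of outcomes fall in the interval [9, 18].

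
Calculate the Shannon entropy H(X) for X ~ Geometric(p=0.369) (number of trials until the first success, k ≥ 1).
1.7843 nats

We have X ~ Geometric(p=0.369) (number of trials until the first success, k ≥ 1).

The Shannon entropy measures the uncertainty or information content of the distribution.

For a Geometric distribution with p=0.369 (number of trials until the first success, k ≥ 1):
H(X) = 1.7843 nats

(In bits, this would be 2.5743 bits.)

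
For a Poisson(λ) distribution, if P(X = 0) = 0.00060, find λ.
λ = 7.4186

For a Poisson(λ) distribution, the PMF at 0 is:
P(X = 0) = λ^0 e^(-λ) / 0! = e^(-λ)

Given P(X = 0) = 0.00060:
e^(-λ) = 0.00060
-λ = ln(0.00060)
λ = -ln(0.00060) = 7.4186

Verification: e^(-7.4186) = 0.00060 ✓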